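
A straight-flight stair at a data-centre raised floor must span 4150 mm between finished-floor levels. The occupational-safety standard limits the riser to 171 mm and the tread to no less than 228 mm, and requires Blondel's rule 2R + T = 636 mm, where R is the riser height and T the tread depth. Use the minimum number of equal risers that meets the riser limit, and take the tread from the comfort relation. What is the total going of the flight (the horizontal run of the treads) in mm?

4150 / 171 = 24.269 → round up to 25 risers.
R = 4150 ÷ 25 = 166 mm.
Tread T = 636 − 2 × 166 = 304 mm (≥ 228 mm).
Treads = 25 − 1 = 24; going = 24 × 304 = 7296 mm.

7296 mm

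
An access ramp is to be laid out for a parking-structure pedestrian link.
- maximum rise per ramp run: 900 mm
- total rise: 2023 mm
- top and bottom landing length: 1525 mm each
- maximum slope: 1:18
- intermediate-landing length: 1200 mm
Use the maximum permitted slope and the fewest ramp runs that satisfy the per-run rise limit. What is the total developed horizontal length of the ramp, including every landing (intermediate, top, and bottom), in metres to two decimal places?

2023 / 900 = 2.25, so 3 ramp runs are needed. That means 2 intermediate landings.
Horizontal run for 2023 mm of rise at 1:18 is 2023 × 18 = 36414 mm.
Intermediate landings: 2 × 1200 = 2400 mm.
Top and bottom landings: 2 × 1525 = 3050 mm.
Total = 36414 + 2400 + 3050 = 41864 mm.
= 41.86 m.

41.86 m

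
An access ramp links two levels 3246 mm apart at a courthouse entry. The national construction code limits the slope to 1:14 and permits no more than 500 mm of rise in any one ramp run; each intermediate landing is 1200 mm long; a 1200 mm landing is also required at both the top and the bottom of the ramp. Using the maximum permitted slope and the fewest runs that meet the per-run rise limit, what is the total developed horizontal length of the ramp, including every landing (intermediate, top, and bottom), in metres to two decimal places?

⌈3246/500⌉ = 7 ramp runs. That means 6 intermediate landings.
Horizontal run for 3246 mm of rise at 1:14 is 3246 × 14 = 45444 mm.
6 intermediate landings contribute 6 × 1200 = 7200 mm.
Top and bottom landings: 2 × 1200 = 2400 mm.
Total = 45444 + 7200 + 2400 = 55044 mm.
= 55.04 m.

55.04 m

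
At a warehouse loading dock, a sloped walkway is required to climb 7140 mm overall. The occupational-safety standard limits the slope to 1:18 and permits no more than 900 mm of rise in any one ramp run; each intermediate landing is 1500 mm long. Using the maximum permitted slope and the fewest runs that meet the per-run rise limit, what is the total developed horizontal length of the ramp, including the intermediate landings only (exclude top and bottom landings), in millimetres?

7140 / 900 = 7.93, so 8 ramp runs are needed. That means 7 intermediate landings.
Horizontal run for 7140 mm of rise at 1:18 is 7140 × 18 = 128520 mm.
7 intermediate landings contribute 7 × 1500 = 10500 mm.
Developed length = 128520 + 10500 = 139020 mm.

139020 mm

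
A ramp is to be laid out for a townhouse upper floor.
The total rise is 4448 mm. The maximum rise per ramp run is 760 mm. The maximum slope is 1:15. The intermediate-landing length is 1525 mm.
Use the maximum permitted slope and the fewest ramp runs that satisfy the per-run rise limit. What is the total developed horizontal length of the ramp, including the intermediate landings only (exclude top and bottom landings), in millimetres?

⌈4448/760⌉ = 6 ramp runs. That means 5 intermediate landings.
Ramp run (horizontal) at 1:15: 4448 × 15 = 66720 mm.
5 intermediate landings contribute 5 × 1525 = 7625 mm.
Total developed length = 66720 + 7625 = 74345 mm.

74345 mm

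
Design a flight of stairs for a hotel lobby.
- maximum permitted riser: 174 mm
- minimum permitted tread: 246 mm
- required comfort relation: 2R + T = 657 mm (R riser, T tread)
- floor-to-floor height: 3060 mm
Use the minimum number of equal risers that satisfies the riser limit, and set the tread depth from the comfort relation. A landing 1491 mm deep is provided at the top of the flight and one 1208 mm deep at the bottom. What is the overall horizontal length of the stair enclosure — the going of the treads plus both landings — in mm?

3060 / 174 = 17.586 → round up to 18 risers.
Each riser is 3060/18 = 170 mm (≤ 174 mm).
T = 657 − 2·170 = 317 mm, which satisfies the 246 mm minimum.
Going = (18 − 1) × 317 = 5389 mm.
Add landings: 5389 + 1491 + 1208 = 8088 mm.

8088 mm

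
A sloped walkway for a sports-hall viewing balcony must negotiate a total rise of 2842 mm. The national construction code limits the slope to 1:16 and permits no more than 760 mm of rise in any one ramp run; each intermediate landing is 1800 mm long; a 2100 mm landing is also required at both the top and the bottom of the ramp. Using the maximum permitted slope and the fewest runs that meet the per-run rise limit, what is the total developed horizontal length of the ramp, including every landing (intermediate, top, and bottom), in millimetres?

2842 / 760 = 3.739 → round up to 4 ramp runs. That means 3 intermediate landings.
Horizontal run for 2842 mm of rise at 1:16 is 2842 × 16 = 45472 mm.
3 intermediate landings contribute 3 × 1800 = 5400 mm.
Top and bottom landings: 2 × 2100 = 4200 mm.
Total = 45472 + 5400 + 4200 = 55072 mm.

55072 mm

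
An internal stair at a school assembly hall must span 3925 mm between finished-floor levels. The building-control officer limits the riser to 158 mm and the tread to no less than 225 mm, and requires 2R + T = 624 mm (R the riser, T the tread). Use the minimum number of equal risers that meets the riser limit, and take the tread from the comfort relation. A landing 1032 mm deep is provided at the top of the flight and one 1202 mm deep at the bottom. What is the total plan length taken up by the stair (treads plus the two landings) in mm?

3925 / 158 = 24.842 → round up to 25 risers.
Each riser is 3925/25 = 157 mm (≤ 158 mm).
Tread T = 624 − 2 × 157 = 310 mm (≥ 225 mm).
Treads = 25 − 1 = 24; going = 24 × 310 = 7440 mm.
Add landings: 7440 + 1032 + 1202 = 9674 mm.

9674 mm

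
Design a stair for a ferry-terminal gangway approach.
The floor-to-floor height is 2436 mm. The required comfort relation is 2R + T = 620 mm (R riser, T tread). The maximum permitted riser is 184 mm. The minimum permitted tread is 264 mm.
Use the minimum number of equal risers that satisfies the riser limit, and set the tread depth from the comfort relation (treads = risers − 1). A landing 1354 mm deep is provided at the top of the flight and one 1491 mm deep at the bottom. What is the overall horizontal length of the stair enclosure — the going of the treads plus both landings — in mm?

6381 mm

2436 / 184 = 13.239 → round up to 14 risers.
Riser R = 2436 / 14 = 174 mm, within the 184 mm limit.
Tread T = 620 − 2 × 174 = 272 mm (≥ 264 mm).
Going = (14 − 1) × 272 = 3536 mm.
Enclosure = 3536 + 1354 + 1491 = 6381 mm.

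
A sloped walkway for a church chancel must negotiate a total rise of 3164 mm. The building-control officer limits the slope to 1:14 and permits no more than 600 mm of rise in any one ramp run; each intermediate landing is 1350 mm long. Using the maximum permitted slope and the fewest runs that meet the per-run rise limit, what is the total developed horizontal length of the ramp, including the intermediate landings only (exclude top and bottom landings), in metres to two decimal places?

51.05 m

3164 / 600 = 5.27, so 6 ramp runs are needed. That means 5 intermediate landings.
Horizontal run for 3164 mm of rise at 1:14 is 3164 × 14 = 44296 mm.
5 intermediate landings contribute 5 × 1350 = 6750 mm.
Developed length = 44296 + 6750 = 51046 mm.
= 51.05 m.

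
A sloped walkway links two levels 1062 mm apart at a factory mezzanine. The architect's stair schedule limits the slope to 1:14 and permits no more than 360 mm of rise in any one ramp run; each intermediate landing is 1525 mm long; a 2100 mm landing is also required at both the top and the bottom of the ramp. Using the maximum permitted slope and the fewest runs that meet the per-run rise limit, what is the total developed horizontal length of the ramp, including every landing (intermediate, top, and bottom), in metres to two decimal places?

22.12 m

1062 / 360 = 2.95, so 3 ramp runs are needed. That means 2 intermediate landings.
Horizontal run for 1062 mm of rise at 1:14 is 1062 × 14 = 14868 mm.
Intermediate landings: 2 × 1525 = 3050 mm.
Top and bottom landings: 2 × 2100 = 4200 mm.
Total = 14868 + 3050 + 4200 = 22118 mm.
= 22.12 m.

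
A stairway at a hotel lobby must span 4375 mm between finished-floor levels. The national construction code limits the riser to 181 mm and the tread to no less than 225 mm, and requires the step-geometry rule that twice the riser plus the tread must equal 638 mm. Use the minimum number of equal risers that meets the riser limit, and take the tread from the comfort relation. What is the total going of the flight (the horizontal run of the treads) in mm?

6912 mm

At most 181 each: 4375/181 = 24.17, giving 25 risers.
Each riser is 4375/25 = 175 mm (≤ 181 mm).
T = 638 − 2·175 = 288 mm, which satisfies the 225 mm minimum.
Treads = 25 − 1 = 24; going = 24 × 288 = 6912 mm.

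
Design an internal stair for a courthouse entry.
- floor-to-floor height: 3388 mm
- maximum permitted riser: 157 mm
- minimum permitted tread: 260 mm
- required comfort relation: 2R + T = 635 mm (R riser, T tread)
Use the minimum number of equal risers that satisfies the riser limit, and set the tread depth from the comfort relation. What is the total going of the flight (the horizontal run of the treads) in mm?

6867 mm

3388 / 157 = 21.58, so 22 risers are needed.
R = 3388 ÷ 22 = 154 mm.
Tread T = 635 − 2 × 154 = 327 mm (≥ 260 mm).
Going = (22 − 1) × 327 = 6867 mm.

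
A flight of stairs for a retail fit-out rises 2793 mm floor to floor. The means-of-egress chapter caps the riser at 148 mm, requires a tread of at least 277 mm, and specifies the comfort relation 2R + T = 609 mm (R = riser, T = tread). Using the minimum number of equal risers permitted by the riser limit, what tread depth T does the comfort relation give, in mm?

315 mm

⌈2793/148⌉ = 19 risers.
Riser R = 2793 / 19 = 147 mm, within the 148 mm limit.
Tread T = 609 − 2 × 147 = 315 mm (≥ 277 mm).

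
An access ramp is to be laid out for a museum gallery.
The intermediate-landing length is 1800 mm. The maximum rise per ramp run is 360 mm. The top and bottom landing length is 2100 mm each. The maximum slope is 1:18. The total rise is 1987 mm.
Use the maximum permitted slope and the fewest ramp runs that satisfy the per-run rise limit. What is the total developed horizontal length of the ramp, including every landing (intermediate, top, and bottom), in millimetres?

48966 mm

⌈1987/360⌉ = 6 ramp runs. That means 5 intermediate landings.
Horizontal run for 1987 mm of rise at 1:18 is 1987 × 18 = 35766 mm.
Intermediate landings: 5 × 1800 = 9000 mm.
Top and bottom landings: 2 × 2100 = 4200 mm.
Total = 35766 + 9000 + 4200 = 48966 mm.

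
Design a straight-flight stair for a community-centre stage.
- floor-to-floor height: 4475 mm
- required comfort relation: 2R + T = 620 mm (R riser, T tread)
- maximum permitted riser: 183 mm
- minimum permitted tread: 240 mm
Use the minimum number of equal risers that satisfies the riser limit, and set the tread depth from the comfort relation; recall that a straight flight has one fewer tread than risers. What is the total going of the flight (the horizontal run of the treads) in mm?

6288 mm

4475 / 183 = 24.454 → round up to 25 risers.
R = 4475 ÷ 25 = 179 mm.
From 2R + T = 620: T = 620 − 358 = 262 mm.
25 risers give 24 treads; going = 24 × 262 = 6288 mm.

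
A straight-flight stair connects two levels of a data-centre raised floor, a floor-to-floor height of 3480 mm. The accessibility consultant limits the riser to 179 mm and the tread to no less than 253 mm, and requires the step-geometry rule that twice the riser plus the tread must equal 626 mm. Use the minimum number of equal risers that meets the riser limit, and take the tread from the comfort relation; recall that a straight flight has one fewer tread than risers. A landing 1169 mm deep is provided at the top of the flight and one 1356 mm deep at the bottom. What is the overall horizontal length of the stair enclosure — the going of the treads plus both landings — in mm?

7807 mm

At most 179 each: 3480/179 = 19.44, giving 20 risers.
Riser R = 3480 / 20 = 174 mm, within the 179 mm limit.
T = 626 − 2·174 = 278 mm, which satisfies the 253 mm minimum.
Treads = 20 − 1 = 19; going = 19 × 278 = 5282 mm.
Add landings: 5282 + 1169 + 1356 = 7807 mm.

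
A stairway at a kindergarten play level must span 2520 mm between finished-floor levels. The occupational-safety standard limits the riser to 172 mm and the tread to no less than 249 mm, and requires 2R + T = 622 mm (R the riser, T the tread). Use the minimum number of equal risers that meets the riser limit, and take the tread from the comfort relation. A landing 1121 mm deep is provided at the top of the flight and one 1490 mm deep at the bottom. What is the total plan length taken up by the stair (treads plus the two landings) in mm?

6615 mm

2520 / 172 = 14.651 → round up to 15 risers.
Each riser is 2520/15 = 168 mm (≤ 172 mm).
Tread T = 622 − 2 × 168 = 286 mm (≥ 249 mm).
Going = (15 − 1) × 286 = 4004 mm.
Enclosure = 4004 + 1121 + 1490 = 6615 mm.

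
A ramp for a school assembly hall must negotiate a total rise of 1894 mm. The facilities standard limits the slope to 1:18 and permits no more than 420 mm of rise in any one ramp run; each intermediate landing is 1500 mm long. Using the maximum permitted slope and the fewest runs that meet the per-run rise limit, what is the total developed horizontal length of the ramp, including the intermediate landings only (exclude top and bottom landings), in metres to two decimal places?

40.09 m

1894 / 420 = 4.51, so 5 ramp runs are needed. That means 4 intermediate landings.
Horizontal run for 1894 mm of rise at 1:18 is 1894 × 18 = 34092 mm.
Intermediate landings: 4 × 1500 = 6000 mm.
Developed length = 34092 + 6000 = 40092 mm.
= 40.09 m.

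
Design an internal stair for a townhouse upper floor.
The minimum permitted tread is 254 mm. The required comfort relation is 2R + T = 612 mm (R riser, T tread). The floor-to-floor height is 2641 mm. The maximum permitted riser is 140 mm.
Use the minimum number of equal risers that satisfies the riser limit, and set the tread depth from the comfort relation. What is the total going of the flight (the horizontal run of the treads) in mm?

⌈2641/140⌉ = 19 risers.
Each riser is 2641/19 = 139 mm (≤ 140 mm).
T = 612 − 2·139 = 334 mm, which satisfies the 254 mm minimum.
19 risers give 18 treads; going = 18 × 334 = 6012 mm.

6012 mm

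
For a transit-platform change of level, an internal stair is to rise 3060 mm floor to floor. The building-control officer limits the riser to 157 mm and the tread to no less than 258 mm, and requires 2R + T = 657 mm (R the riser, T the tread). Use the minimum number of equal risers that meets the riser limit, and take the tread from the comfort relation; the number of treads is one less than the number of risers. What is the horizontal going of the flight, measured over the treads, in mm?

6669 mm

3060 / 157 = 19.490 → round up to 20 risers.
Riser R = 3060 / 20 = 153 mm, within the 157 mm limit.
Tread T = 657 − 2 × 153 = 351 mm (≥ 258 mm).
Going = (20 − 1) × 351 = 6669 mm.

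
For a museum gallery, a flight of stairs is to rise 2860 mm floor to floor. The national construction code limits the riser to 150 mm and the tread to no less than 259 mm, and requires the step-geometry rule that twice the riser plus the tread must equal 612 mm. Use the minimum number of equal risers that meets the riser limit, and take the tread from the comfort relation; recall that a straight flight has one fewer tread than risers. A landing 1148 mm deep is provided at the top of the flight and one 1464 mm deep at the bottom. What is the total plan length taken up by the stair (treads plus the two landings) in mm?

2860 / 150 = 19.067 → round up to 20 risers.
Riser R = 2860 / 20 = 143 mm, within the 150 mm limit.
From 2R + T = 612: T = 612 − 286 = 326 mm.
Treads = 20 − 1 = 19; going = 19 × 326 = 6194 mm.
Add landings: 6194 + 1148 + 1464 = 8806 mm.

8806 mm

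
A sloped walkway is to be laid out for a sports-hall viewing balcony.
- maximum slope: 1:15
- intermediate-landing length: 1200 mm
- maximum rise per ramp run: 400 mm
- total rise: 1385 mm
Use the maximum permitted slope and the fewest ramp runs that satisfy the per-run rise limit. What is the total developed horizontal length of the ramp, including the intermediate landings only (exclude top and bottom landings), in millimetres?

At most 400 each: 1385/400 = 3.46, giving 4 ramp runs. That means 3 intermediate landings.
Ramp run (horizontal) at 1:15: 1385 × 15 = 20775 mm.
Intermediate landings: 3 × 1200 = 3600 mm.
Developed length = 20775 + 3600 = 24375 mm.

24375 mm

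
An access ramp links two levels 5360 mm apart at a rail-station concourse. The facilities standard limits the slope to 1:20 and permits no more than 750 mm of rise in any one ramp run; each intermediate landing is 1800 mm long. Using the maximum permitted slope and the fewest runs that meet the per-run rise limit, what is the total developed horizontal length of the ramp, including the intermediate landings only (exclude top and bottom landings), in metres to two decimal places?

At most 750 each: 5360/750 = 7.15, giving 8 ramp runs. That means 7 intermediate landings.
Ramp run (horizontal) at 1:20: 5360 × 20 = 107200 mm.
7 intermediate landings contribute 7 × 1800 = 12600 mm.
Developed length = 107200 + 12600 = 119800 mm.
= 119.80 m.

119.80 m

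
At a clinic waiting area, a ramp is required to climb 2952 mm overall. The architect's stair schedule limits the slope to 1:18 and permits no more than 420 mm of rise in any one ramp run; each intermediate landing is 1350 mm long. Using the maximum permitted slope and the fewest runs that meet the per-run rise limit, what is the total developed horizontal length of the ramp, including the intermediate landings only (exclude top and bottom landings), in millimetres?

2952 / 420 = 7.029 → round up to 8 ramp runs. That means 7 intermediate landings.
Ramp run (horizontal) at 1:18: 2952 × 18 = 53136 mm.
Intermediate landings: 7 × 1350 = 9450 mm.
Total developed length = 53136 + 9450 = 62586 mm.

62586 mm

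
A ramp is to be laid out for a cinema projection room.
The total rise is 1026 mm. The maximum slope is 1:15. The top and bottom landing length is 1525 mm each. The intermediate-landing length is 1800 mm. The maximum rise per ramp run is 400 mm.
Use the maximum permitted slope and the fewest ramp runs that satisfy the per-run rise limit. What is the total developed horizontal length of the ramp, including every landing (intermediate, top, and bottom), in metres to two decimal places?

22.04 m

1026 / 400 = 2.565 → round up to 3 ramp runs. That means 2 intermediate landings.
Horizontal run for 1026 mm of rise at 1:15 is 1026 × 15 = 15390 mm.
2 intermediate landings contribute 2 × 1800 = 3600 mm.
Top and bottom landings: 2 × 1525 = 3050 mm.
Total = 15390 + 3600 + 3050 = 22040 mm.
= 22.04 m.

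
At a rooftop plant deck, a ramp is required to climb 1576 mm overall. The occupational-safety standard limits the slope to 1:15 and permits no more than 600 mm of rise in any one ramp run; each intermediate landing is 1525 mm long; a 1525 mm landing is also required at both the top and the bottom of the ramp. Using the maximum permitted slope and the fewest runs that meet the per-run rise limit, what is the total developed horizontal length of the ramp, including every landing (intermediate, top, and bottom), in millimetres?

⌈1576/600⌉ = 3 ramp runs. That means 2 intermediate landings.
Ramp run (horizontal) at 1:15: 1576 × 15 = 23640 mm.
2 intermediate landings contribute 2 × 1525 = 3050 mm.
Top and bottom landings: 2 × 1525 = 3050 mm.
Total = 23640 + 3050 + 3050 = 29740 mm.

29740 mm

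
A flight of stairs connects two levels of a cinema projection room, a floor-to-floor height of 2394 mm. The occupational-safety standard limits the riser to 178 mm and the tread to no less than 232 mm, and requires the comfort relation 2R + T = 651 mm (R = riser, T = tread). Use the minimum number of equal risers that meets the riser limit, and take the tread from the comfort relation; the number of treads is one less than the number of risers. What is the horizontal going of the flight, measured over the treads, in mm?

4017 mm

⌈2394/178⌉ = 14 risers.
Riser R = 2394 / 14 = 171 mm, within the 178 mm limit.
T = 651 − 2·171 = 309 mm, which satisfies the 232 mm minimum.
Treads = 14 − 1 = 13; going = 13 × 309 = 4017 mm.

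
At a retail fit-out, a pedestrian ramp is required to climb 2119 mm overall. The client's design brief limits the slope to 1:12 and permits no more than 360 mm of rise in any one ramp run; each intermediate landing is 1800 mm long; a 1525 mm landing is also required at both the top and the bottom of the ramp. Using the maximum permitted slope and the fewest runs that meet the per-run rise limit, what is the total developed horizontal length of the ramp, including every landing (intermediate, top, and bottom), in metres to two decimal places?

⌈2119/360⌉ = 6 ramp runs. That means 5 intermediate landings.
Ramp run (horizontal) at 1:12: 2119 × 12 = 25428 mm.
Intermediate landings: 5 × 1800 = 9000 mm.
Top and bottom landings: 2 × 1525 = 3050 mm.
Total = 25428 + 9000 + 3050 = 37478 mm.
= 37.48 m.

37.48 m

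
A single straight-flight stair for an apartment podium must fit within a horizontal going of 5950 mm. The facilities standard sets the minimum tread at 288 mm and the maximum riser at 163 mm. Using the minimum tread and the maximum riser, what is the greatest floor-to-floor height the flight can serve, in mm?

Treads that fit: ⌊5950 / 288⌋ = 20.
Risers = treads + 1 = 21.
Maximum height = 21 × 163 = 3423 mm.

3423 mm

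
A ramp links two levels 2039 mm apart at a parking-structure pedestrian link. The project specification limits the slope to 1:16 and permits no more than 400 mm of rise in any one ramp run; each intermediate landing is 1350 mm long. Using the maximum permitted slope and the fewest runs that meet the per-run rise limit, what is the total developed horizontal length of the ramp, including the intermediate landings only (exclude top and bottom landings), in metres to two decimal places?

At most 400 each: 2039/400 = 5.10, giving 6 ramp runs. That means 5 intermediate landings.
Ramp run (horizontal) at 1:16: 2039 × 16 = 32624 mm.
5 intermediate landings contribute 5 × 1350 = 6750 mm.
Total developed length = 32624 + 6750 = 39374 mm.
= 39.37 m.

39.37 m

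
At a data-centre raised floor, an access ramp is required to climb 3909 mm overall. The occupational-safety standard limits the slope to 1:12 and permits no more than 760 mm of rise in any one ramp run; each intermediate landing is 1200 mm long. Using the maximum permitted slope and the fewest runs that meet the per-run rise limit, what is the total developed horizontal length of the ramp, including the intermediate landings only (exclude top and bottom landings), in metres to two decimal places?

52.91 m

⌈3909/760⌉ = 6 ramp runs. That means 5 intermediate landings.
Horizontal run for 3909 mm of rise at 1:12 is 3909 × 12 = 46908 mm.
Intermediate landings: 5 × 1200 = 6000 mm.
Developed length = 46908 + 6000 = 52908 mm.
= 52.91 m.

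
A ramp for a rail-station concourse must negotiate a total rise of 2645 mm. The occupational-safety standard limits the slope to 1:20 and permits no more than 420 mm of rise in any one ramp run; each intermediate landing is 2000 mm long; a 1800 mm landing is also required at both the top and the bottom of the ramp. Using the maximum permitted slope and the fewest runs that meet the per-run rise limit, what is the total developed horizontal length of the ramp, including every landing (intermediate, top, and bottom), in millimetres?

2645 / 420 = 6.30, so 7 ramp runs are needed. That means 6 intermediate landings.
Horizontal run for 2645 mm of rise at 1:20 is 2645 × 20 = 52900 mm.
Intermediate landings: 6 × 2000 = 12000 mm.
Top and bottom landings: 2 × 1800 = 3600 mm.
Total = 52900 + 12000 + 3600 = 68500 mm.

68500 mm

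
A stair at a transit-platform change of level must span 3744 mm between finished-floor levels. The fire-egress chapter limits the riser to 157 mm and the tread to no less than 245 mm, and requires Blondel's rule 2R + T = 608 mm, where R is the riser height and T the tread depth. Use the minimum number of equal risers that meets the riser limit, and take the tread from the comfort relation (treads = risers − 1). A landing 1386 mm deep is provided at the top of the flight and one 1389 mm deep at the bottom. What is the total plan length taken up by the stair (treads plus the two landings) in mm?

9583 mm

3744 / 157 = 23.847 → round up to 24 risers.
Riser R = 3744 / 24 = 156 mm, within the 157 mm limit.
Tread T = 608 − 2 × 156 = 296 mm (≥ 245 mm).
Going = (24 − 1) × 296 = 6808 mm.
Enclosure = 6808 + 1386 + 1389 = 9583 mm.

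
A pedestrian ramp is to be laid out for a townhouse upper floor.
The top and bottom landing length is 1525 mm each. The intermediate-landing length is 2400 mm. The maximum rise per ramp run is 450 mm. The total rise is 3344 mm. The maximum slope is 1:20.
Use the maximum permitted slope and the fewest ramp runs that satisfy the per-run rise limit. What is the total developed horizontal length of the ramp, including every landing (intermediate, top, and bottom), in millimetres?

86730 mm

3344 / 450 = 7.43, so 8 ramp runs are needed. That means 7 intermediate landings.
Horizontal run for 3344 mm of rise at 1:20 is 3344 × 20 = 66880 mm.
Intermediate landings: 7 × 2400 = 16800 mm.
Top and bottom landings: 2 × 1525 = 3050 mm.
Total = 66880 + 16800 + 3050 = 86730 mm.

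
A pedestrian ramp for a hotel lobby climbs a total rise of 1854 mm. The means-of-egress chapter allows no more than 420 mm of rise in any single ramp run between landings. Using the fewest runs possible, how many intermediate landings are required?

4 intermediate landings

1854 / 420 = 4.41, so 5 ramp runs are needed.
5 runs are separated by 4 intermediate landings.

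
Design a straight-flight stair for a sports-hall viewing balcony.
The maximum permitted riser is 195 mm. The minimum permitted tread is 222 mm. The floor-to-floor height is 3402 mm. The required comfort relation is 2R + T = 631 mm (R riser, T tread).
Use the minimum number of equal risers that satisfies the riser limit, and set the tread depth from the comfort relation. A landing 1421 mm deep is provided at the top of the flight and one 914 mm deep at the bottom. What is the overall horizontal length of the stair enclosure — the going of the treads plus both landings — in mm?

6636 mm

At most 195 each: 3402/195 = 17.45, giving 18 risers.
R = 3402 ÷ 18 = 189 mm.
From 2R + T = 631: T = 631 − 378 = 253 mm.
18 risers give 17 treads; going = 17 × 253 = 4301 mm.
Enclosure = 4301 + 1421 + 914 = 6636 mm.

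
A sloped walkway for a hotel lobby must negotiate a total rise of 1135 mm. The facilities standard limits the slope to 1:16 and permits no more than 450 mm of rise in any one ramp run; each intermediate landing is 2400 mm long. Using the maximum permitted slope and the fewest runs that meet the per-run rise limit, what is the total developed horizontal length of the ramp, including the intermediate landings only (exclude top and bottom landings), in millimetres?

⌈1135/450⌉ = 3 ramp runs. That means 2 intermediate landings.
Ramp run (horizontal) at 1:16: 1135 × 16 = 18160 mm.
Intermediate landings: 2 × 2400 = 4800 mm.
Developed length = 18160 + 4800 = 22960 mm.

22960 mm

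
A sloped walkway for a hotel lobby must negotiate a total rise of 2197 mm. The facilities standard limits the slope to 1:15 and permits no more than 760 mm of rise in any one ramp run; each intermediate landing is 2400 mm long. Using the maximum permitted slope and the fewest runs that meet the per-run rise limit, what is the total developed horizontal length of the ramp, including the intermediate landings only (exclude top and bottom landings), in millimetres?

37755 mm

2197 / 760 = 2.89, so 3 ramp runs are needed. That means 2 intermediate landings.
Horizontal run for 2197 mm of rise at 1:15 is 2197 × 15 = 32955 mm.
2 intermediate landings contribute 2 × 2400 = 4800 mm.
Total developed length = 32955 + 4800 = 37755 mm.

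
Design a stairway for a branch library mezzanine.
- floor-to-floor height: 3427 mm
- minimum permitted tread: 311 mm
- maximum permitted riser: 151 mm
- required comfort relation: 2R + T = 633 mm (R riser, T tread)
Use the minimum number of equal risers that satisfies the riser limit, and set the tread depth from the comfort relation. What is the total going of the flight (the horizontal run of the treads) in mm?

⌈3427/151⌉ = 23 risers.
R = 3427 ÷ 23 = 149 mm.
From 2R + T = 633: T = 633 − 298 = 335 mm.
23 risers give 22 treads; going = 22 × 335 = 7370 mm.

7370 mm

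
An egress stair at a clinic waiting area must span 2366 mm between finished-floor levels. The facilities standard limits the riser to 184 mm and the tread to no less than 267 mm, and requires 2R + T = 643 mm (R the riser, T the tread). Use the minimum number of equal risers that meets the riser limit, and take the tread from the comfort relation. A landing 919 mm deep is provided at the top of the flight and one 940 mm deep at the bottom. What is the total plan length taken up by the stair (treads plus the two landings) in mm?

5207 mm

⌈2366/184⌉ = 13 risers.
Riser R = 2366 / 13 = 182 mm, within the 184 mm limit.
From 2R + T = 643: T = 643 − 364 = 279 mm.
Going = (13 − 1) × 279 = 3348 mm.
Add landings: 3348 + 919 + 940 = 5207 mm.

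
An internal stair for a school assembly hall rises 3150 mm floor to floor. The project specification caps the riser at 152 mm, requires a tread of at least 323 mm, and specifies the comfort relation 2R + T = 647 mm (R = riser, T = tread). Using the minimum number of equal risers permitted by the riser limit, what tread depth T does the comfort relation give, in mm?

3150 / 152 = 20.724 → round up to 21 risers.
R = 3150 ÷ 21 = 150 mm.
Tread T = 647 − 2 × 150 = 347 mm (≥ 323 mm).

347 mm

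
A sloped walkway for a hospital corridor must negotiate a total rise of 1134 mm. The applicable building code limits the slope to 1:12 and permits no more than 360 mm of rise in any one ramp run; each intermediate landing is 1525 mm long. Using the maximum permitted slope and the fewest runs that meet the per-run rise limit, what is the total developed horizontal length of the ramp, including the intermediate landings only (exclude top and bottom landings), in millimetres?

1134 / 360 = 3.150 → round up to 4 ramp runs. That means 3 intermediate landings.
Ramp run (horizontal) at 1:12: 1134 × 12 = 13608 mm.
3 intermediate landings contribute 3 × 1525 = 4575 mm.
Developed length = 13608 + 4575 = 18183 mm.

18183 mm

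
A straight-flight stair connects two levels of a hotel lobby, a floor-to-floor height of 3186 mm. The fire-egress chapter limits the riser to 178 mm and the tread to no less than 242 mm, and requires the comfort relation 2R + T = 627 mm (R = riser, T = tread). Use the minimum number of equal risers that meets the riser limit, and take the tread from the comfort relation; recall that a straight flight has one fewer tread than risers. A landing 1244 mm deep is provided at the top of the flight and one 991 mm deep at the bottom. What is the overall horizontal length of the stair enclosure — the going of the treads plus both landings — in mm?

3186 / 178 = 17.90, so 18 risers are needed.
R = 3186 ÷ 18 = 177 mm.
Tread T = 627 − 2 × 177 = 273 mm (≥ 242 mm).
Treads = 18 − 1 = 17; going = 17 × 273 = 4641 mm.
Enclosure = 4641 + 1244 + 991 = 6876 mm.

6876 mm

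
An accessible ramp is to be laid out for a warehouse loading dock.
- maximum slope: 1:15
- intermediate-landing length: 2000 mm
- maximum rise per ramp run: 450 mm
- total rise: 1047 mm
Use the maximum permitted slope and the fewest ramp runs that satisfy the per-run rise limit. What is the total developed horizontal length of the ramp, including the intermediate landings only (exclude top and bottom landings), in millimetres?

19705 mm

1047 / 450 = 2.33, so 3 ramp runs are needed. That means 2 intermediate landings.
Horizontal run for 1047 mm of rise at 1:15 is 1047 × 15 = 15705 mm.
Intermediate landings: 2 × 2000 = 4000 mm.
Developed length = 15705 + 4000 = 19705 mm.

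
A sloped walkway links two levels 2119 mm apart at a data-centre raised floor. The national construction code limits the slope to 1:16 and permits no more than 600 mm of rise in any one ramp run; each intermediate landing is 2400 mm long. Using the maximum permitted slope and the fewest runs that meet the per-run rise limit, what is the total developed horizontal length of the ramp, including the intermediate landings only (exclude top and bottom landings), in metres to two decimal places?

⌈2119/600⌉ = 4 ramp runs. That means 3 intermediate landings.
Ramp run (horizontal) at 1:16: 2119 × 16 = 33904 mm.
3 intermediate landings contribute 3 × 2400 = 7200 mm.
Developed length = 33904 + 7200 = 41104 mm.
= 41.10 m.

41.10 m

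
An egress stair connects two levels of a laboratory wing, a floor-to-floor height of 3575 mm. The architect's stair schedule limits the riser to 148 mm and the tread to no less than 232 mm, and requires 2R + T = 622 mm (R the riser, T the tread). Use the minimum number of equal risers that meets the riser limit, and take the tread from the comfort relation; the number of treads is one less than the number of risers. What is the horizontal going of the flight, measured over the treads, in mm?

At most 148 each: 3575/148 = 24.16, giving 25 risers.
Riser R = 3575 / 25 = 143 mm, within the 148 mm limit.
T = 622 − 2·143 = 336 mm, which satisfies the 232 mm minimum.
Going = (25 − 1) × 336 = 8064 mm.

8064 mm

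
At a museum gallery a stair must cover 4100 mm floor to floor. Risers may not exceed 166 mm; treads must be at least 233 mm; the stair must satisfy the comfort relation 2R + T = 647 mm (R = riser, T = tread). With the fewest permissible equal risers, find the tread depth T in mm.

319 mm

4100 / 166 = 24.699 → round up to 25 risers.
Each riser is 4100/25 = 164 mm (≤ 166 mm).
From 2R + T = 647: T = 647 − 328 = 319 mm.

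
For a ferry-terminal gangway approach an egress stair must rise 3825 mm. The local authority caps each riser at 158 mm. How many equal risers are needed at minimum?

25 risers

3825 / 158 = 24.209 → round up to 25 risers.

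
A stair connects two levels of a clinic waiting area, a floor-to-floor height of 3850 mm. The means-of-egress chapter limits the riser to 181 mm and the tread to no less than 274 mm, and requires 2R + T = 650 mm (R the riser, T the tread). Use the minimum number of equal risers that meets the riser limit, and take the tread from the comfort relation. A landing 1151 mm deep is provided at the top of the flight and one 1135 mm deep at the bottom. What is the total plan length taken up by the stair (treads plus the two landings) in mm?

3850 / 181 = 21.271 → round up to 22 risers.
Each riser is 3850/22 = 175 mm (≤ 181 mm).
Tread T = 650 − 2 × 175 = 300 mm (≥ 274 mm).
22 risers give 21 treads; going = 21 × 300 = 6300 mm.
Add landings: 6300 + 1151 + 1135 = 8586 mm.

8586 mm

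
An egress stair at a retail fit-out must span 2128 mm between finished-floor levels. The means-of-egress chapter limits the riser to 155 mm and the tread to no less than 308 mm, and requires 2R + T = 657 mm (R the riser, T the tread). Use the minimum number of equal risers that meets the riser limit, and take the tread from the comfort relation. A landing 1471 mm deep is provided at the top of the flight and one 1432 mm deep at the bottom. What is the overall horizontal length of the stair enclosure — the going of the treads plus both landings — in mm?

7492 mm

2128 / 155 = 13.729 → round up to 14 risers.
Each riser is 2128/14 = 152 mm (≤ 155 mm).
Tread T = 657 − 2 × 152 = 353 mm (≥ 308 mm).
Treads = 14 − 1 = 13; going = 13 × 353 = 4589 mm.
Add landings: 4589 + 1471 + 1432 = 7492 mm.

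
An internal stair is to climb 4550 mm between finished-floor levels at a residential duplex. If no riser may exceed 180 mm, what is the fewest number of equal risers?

26 risers

4550 / 180 = 25.278 → round up to 26 risers.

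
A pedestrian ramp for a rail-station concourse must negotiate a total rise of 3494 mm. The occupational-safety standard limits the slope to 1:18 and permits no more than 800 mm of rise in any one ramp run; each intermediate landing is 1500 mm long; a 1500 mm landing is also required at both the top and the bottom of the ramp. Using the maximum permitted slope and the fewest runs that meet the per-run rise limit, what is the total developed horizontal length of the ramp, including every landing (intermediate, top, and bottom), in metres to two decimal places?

71.89 m

3494 / 800 = 4.367 → round up to 5 ramp runs. That means 4 intermediate landings.
Ramp run (horizontal) at 1:18: 3494 × 18 = 62892 mm.
Intermediate landings: 4 × 1500 = 6000 mm.
Top and bottom landings: 2 × 1500 = 3000 mm.
Total = 62892 + 6000 + 3000 = 71892 mm.
= 71.89 m.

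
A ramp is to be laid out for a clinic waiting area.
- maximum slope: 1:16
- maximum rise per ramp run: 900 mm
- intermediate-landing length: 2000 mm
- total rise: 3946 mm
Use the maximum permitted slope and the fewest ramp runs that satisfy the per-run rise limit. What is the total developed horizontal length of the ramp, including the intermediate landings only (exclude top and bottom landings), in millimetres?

71136 mm

3946 / 900 = 4.384 → round up to 5 ramp runs. That means 4 intermediate landings.
Ramp run (horizontal) at 1:16: 3946 × 16 = 63136 mm.
4 intermediate landings contribute 4 × 2000 = 8000 mm.
Total developed length = 63136 + 8000 = 71136 mm.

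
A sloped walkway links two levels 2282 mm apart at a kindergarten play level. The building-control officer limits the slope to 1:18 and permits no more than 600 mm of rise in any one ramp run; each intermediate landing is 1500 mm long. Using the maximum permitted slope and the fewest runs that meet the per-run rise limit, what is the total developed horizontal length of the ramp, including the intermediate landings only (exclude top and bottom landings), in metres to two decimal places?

2282 / 600 = 3.80, so 4 ramp runs are needed. That means 3 intermediate landings.
Horizontal run for 2282 mm of rise at 1:18 is 2282 × 18 = 41076 mm.
Intermediate landings: 3 × 1500 = 4500 mm.
Total developed length = 41076 + 4500 = 45576 mm.
= 45.58 m.

45.58 m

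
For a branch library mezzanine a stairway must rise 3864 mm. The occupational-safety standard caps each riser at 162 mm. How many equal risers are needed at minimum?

24 risers

3864 / 162 = 23.852 → round up to 24 risers.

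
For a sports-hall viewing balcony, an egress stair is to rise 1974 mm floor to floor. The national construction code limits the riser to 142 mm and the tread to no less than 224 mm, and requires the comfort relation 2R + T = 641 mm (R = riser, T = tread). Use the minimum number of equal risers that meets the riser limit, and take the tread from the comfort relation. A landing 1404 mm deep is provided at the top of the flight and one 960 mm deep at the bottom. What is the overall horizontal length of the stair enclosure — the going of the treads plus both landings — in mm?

At most 142 each: 1974/142 = 13.90, giving 14 risers.
Riser R = 1974 / 14 = 141 mm, within the 142 mm limit.
T = 641 − 2·141 = 359 mm, which satisfies the 224 mm minimum.
Treads = 14 − 1 = 13; going = 13 × 359 = 4667 mm.
Enclosure = 4667 + 1404 + 960 = 7031 mm.

7031 mm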